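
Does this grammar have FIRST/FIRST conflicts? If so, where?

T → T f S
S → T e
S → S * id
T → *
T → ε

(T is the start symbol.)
A FIRST/FIRST conflict occurs when two productions N → α and N → β for the same non-terminal have FIRST(α) ∩ FIRST(β) ≠ ∅ (with ε ∈ FIRST of a nullable right-hand side, so two nullable alternatives also conflict).

FIRST sets of the non-terminals at (or reachable through a nullable prefix from) the front of some alternative:
  FIRST(T) = { '*', 'f', ε }
  FIRST(S) = { '*', 'e', 'f' }

Productions for T:
  T → T f S: FIRST = { '*', 'f' }
  T → *: FIRST = { '*' }
  T → ε: FIRST = { ε }
Productions for S:
  S → T e: FIRST = { '*', 'e', 'f' }
  S → S * id: FIRST = { '*', 'e', 'f' }

Conflict for T: T → T f S and T → *
  Overlap: { '*' }
Conflict for S: S → T e and S → S * id
  Overlap: { '*', 'e', 'f' }

Answer: Yes. T → T f S / T → '*' on { '*' }; S → T e / S → S '*' id on { '*', 'e', 'f' }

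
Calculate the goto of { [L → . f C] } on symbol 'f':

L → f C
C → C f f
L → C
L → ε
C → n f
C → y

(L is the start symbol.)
{ [C → . C f f], [C → . n f], [C → . y], [L → f . C] }

GOTO(I, 'f') = CLOSURE({ [A → αX.β] : [A → α.Xβ] ∈ I, X = 'f' })

Items with dot before 'f', with the dot advanced:
  [L → . f C] → [L → f . C]
Closure of the advanced items:
  [L → f . C] has the dot before C: add [C → . C f f], [C → . n f], [C → . y]

GOTO = { [C → . C f f], [C → . n f], [C → . y], [L → f . C] }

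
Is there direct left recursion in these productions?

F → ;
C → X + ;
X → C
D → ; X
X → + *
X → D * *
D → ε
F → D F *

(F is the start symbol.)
No direct left recursion

F → ;: starts with ';'
C → X + ;: starts with X
X → C: starts with C
D → ; X: starts with ';'
X → + *: starts with '+'
X → D * *: starts with D
D → ε: starts with ε
F → D F *: starts with D

No direct left recursion found.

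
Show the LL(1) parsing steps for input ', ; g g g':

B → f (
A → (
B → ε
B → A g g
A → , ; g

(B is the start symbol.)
Stack is shown with the top on the left.

Stack        Input        Action
--------------------------------
B $          , ; g g g $  output B → A g g
A g g $      , ; g g g $  output A → , ; g
, ; g g g $  , ; g g g $  match ','
; g g g $    ; g g g $    match ';'
g g g $      g g g $      match 'g'
g g $        g g $        match 'g'
g $          g $          match 'g'
$            $            accept

The string is accepted.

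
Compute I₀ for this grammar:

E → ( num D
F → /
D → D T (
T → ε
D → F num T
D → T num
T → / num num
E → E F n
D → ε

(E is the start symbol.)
{ [E → . ( num D], [E → . E F n], [E' → . E] }

First, augment the grammar with E' → E
I₀ = CLOSURE({ [E' → . E] }):
  [E' → . E] has the dot before E: add [E → . ( num D], [E → . E F n]
No further items can be added.

I₀ = { [E → . ( num D], [E → . E F n], [E' → . E] }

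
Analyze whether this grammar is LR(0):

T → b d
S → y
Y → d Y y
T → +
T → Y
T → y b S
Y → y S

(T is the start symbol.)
Augment with T' → T and build the canonical LR(0) collection (I0 = CLOSURE({[T' → . T]}), then GOTO on every symbol after a dot until no new states appear). It has 15 states:
  I0: { [T → . +], [T → . Y], [T → . b d], [T → . y b S], [T' → . T], [Y → . d Y y], [Y → . y S] }  — shift
  I1: { [T → + .] }  — reduce
  I2: { [T' → T .] }  — accept
  I3: { [T → Y .] }  — reduce
  I4: { [T → b . d] }  — shift
  I5: { [Y → . d Y y], [Y → . y S], [Y → d . Y y] }  — shift
  I6: { [S → . y], [T → y . b S], [Y → y . S] }  — shift
  I7: { [Y → y S .] }  — reduce
  I8: { [S → . y], [T → y b . S] }  — shift
  I9: { [S → y .] }  — reduce
  I10: { [T → y b S .] }  — reduce
  I11: { [Y → d Y . y] }  — shift
  I12: { [S → . y], [Y → y . S] }  — shift
  I13: { [Y → d Y y .] }  — reduce
  I14: { [T → b d .] }  — reduce

Every state is either a pure shift/goto state or contains exactly one complete item and nothing to shift — no conflicts. The grammar is LR(0).

Answer: Yes, the grammar is LR(0)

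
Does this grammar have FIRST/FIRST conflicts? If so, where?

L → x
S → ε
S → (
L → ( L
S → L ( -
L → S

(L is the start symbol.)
FIRST sets of the non-terminals at (or reachable through a nullable prefix from) the front of some alternative:
  FIRST(S) = { '(', 'x', ε }
  FIRST(L) = { '(', 'x', ε }

Productions for L:
  L → x: FIRST = { 'x' }
  L → ( L: FIRST = { '(' }
  L → S: FIRST = { '(', 'x', ε }
Productions for S:
  S → ε: FIRST = { ε }
  S → (: FIRST = { '(' }
  S → L ( -: FIRST = { '(', 'x' }

Conflict for L: L → x and L → S
  Overlap: { 'x' }
Conflict for L: L → ( L and L → S
  Overlap: { '(' }
Conflict for S: S → ( and S → L ( -
  Overlap: { '(' }

Answer: Yes. L → x / L → S on { 'x' }; L → '(' L / L → S on { '(' }; S → '(' / S → L '(' '-' on { '(' }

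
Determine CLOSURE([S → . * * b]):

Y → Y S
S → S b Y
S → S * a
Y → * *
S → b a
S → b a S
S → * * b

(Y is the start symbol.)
{ [S → . * * b] }

To compute CLOSURE, for each item [A → α.Bβ] where B is a non-terminal, add [B → .γ] for all productions B → γ; repeat for the newly added items until nothing changes.

Start with: [S → . * * b]
The dot precedes the terminal '*', so nothing is added.

CLOSURE = { [S → . * * b] }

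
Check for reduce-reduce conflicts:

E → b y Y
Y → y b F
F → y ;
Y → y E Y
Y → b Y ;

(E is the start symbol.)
No reduce-reduce conflicts

Augment with E' → E and build the canonical LR(0) collection (I0 = CLOSURE({[E' → . E]}), then GOTO on every symbol after a dot until no new states appear). It has 15 states:
  I0: { [E → . b y Y], [E' → . E] }  — shift
  I1: { [E' → E .] }  — accept
  I2: { [E → b . y Y] }  — shift
  I3: { [E → b y . Y], [Y → . b Y ;], [Y → . y E Y], [Y → . y b F] }  — shift
  I4: { [E → b y Y .] }  — reduce
  I5: { [Y → . b Y ;], [Y → . y E Y], [Y → . y b F], [Y → b . Y ;] }  — shift
  I6: { [E → . b y Y], [Y → y . E Y], [Y → y . b F] }  — shift
  I7: { [Y → . b Y ;], [Y → . y E Y], [Y → . y b F], [Y → y E . Y] }  — shift
  I8: { [E → b . y Y], [F → . y ;], [Y → y b . F] }  — shift
  I9: { [Y → y b F .] }  — reduce
  I10: { [E → b y . Y], [F → y . ;], [Y → . b Y ;], [Y → . y E Y], [Y → . y b F] }  — shift
  I11: { [F → y ; .] }  — reduce
  I12: { [Y → y E Y .] }  — reduce
  I13: { [Y → b Y . ;] }  — shift
  I14: { [Y → b Y ; .] }  — reduce

No state contains more than one complete item.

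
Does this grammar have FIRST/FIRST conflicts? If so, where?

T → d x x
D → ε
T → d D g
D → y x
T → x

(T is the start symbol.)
Productions for T:
  T → d x x: FIRST = { 'd' }
  T → d D g: FIRST = { 'd' }
  T → x: FIRST = { 'x' }
Productions for D:
  D → ε: FIRST = { ε }
  D → y x: FIRST = { 'y' }

Conflict for T: T → d x x and T → d D g
  Overlap: { 'd' }

Answer: Yes. T → d x x / T → d D g on { 'd' }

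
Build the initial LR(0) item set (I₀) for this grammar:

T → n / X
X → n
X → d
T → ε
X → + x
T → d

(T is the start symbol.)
First, augment the grammar with T' → T
I₀ = CLOSURE({ [T' → . T] }):
  [T' → . T] has the dot before T: add [T → . n / X], [T → .], [T → . d]
No further items can be added.

I₀ = { [T → . d], [T → . n / X], [T → .], [T' → . T] }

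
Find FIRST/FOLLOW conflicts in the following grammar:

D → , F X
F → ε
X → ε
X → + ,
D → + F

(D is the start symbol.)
No FIRST/FOLLOW conflicts.

A FIRST/FOLLOW conflict occurs when a non-terminal N has a nullable alternative N → β (β ⇒* ε) and another alternative N → α with FIRST(α) ∩ FOLLOW(N) ≠ ∅: on such a lookahead the parser cannot decide between expanding α and letting N vanish via β.

Nullable non-terminals: F, X.
F has a nullable alternative but only one production, so nothing to check.

X: nullable alternative(s) X → ε; FOLLOW(X) = { $ }
  X → ε: FIRST \ {ε} = { } — this is the only nullable alternative, skip
  X → + ,: FIRST \ {ε} = { '+' } — disjoint from FOLLOW(X)

D has no nullable alternative, so no FIRST/FOLLOW check is needed there.

No FIRST/FOLLOW conflicts found.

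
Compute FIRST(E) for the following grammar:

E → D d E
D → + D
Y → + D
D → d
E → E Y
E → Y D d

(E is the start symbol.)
To compute FIRST(E), examine every production with E on the left-hand side, reading each right-hand side left to right until a non-nullable symbol is reached.

FIRST sets of the other non-terminals involved (by the same procedure, iterated to a fixed point):
  FIRST(D) = { '+', 'd' }
  FIRST(Y) = { '+' }

From E → D d E:
  - D is a non-terminal: add FIRST(D) \ {ε} = { '+', 'd' }
    D is not nullable, so stop
From E → E Y:
  - E is the symbol being defined: contributes nothing new
    E is not nullable, so stop
From E → Y D d:
  - Y is a non-terminal: add FIRST(Y) \ {ε} = { '+' }
    Y is not nullable, so stop

Collecting: FIRST(E) = { '+', 'd' }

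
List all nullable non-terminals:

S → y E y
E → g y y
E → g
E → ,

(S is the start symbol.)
None

A non-terminal is nullable if it can derive ε (the empty string): either it has an ε-production, or it has a production whose right-hand side consists entirely of nullable non-terminals.

There are no ε-productions, so no non-terminal can derive ε.
No non-terminals are nullable.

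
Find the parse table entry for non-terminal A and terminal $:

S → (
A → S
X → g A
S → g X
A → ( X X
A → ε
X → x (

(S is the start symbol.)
A → ε

To find M[A, $], we find productions for A where $ is in the predict set (PREDICT(N → α) = (FIRST(α) \ {ε}) ∪ (FOLLOW(N) if α ⇒* ε)).

Relevant sets:
  FIRST(S) = { '(', 'g' }
  FOLLOW(A) = { $, 'g', 'x' }

A → S: PREDICT = { '(', 'g' }
A → ( X X: PREDICT = { '(' }
A → ε: PREDICT = { $, 'g', 'x' }
  $ is in predict set, so this production goes in M[A, $]

M[A, $] = A → ε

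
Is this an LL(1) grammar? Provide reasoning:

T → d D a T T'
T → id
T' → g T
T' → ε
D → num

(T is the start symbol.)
No. Predict set conflict for T': { 'g' }

Relevant sets:
  FOLLOW(T') = { $, 'g' }

For T:
  PREDICT(T → d D a T T') = { 'd' }
  PREDICT(T → id) = { 'id' }
For T':
  PREDICT(T' → g T) = { 'g' }
  PREDICT(T' → ε) = { $, 'g' }
D has a single production, so nothing to check there.

Conflict found: Predict set conflict for T': { 'g' }
The grammar is NOT LL(1).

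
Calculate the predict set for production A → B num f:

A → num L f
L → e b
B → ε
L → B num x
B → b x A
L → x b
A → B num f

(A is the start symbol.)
PREDICT(A → B num f) = (FIRST(RHS) \ {ε}) ∪ (FOLLOW(A) if ε ∈ FIRST(RHS), i.e. RHS ⇒* ε)
FIRST(B) = { 'b', ε }
FIRST(B num f) = { 'b', 'num' }
ε ∉ FIRST(B num f), so FOLLOW(A) is not added.
PREDICT(A → B num f) = { 'b', 'num' }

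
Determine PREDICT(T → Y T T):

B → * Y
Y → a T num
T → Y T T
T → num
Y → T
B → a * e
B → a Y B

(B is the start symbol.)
{ 'a', 'num' }

PREDICT(T → Y T T) = (FIRST(RHS) \ {ε}) ∪ (FOLLOW(T) if ε ∈ FIRST(RHS), i.e. RHS ⇒* ε)
FIRST(Y) = { 'a', 'num' }
FIRST(Y T T) = { 'a', 'num' }
ε ∉ FIRST(Y T T), so FOLLOW(T) is not added.
PREDICT(T → Y T T) = { 'a', 'num' }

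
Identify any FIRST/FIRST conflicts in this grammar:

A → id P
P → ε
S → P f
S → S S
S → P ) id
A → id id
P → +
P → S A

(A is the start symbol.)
Yes. A → id P / A → id id on { 'id' }; P → '+' / P → S A on { '+' }; S → P f / S → S S on { ')', '+', 'f' }; S → P f / S → P ')' id on { ')', '+', 'f' }; S → S S / S → P ')' id on { ')', '+', 'f' }

A FIRST/FIRST conflict occurs when two productions N → α and N → β for the same non-terminal have FIRST(α) ∩ FIRST(β) ≠ ∅ (with ε ∈ FIRST of a nullable right-hand side, so two nullable alternatives also conflict).

FIRST sets of the non-terminals at (or reachable through a nullable prefix from) the front of some alternative:
  FIRST(S) = { ')', '+', 'f' }
  FIRST(P) = { ')', '+', 'f', ε }

Productions for A:
  A → id P: FIRST = { 'id' }
  A → id id: FIRST = { 'id' }
Productions for P:
  P → ε: FIRST = { ε }
  P → +: FIRST = { '+' }
  P → S A: FIRST = { ')', '+', 'f' }
Productions for S:
  S → P f: FIRST = { ')', '+', 'f' }
  S → S S: FIRST = { ')', '+', 'f' }
  S → P ) id: FIRST = { ')', '+', 'f' }

Conflict for A: A → id P and A → id id
  Overlap: { 'id' }
Conflict for P: P → + and P → S A
  Overlap: { '+' }
Conflict for S: S → P f and S → S S
  Overlap: { ')', '+', 'f' }
Conflict for S: S → P f and S → P ) id
  Overlap: { ')', '+', 'f' }
Conflict for S: S → S S and S → P ) id
  Overlap: { ')', '+', 'f' }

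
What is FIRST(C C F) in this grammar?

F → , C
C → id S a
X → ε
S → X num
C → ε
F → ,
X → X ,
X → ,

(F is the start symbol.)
FIRST sets of the non-terminals involved (from the grammar, by fixed-point iteration):
  FIRST(C) = { 'id', ε }
  FIRST(F) = { ',' }

To compute FIRST(C C F), process the symbols left to right:
Symbol C is a non-terminal. Add FIRST(C) \ {ε} = { 'id' }
C is nullable (ε ∈ FIRST(C)), continue to the next symbol.
Symbol C is a non-terminal. Add FIRST(C) \ {ε} = { 'id' }
C is nullable (ε ∈ FIRST(C)), continue to the next symbol.
Symbol F is a non-terminal. Add FIRST(F) \ {ε} = { ',' }
F is not nullable (ε ∉ FIRST(F)), so stop here.
FIRST(C C F) = { ',', 'id' }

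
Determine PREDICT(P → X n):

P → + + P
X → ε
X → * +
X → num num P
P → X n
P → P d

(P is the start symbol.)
{ '*', 'n', 'num' }

PREDICT(P → X n) = (FIRST(RHS) \ {ε}) ∪ (FOLLOW(P) if ε ∈ FIRST(RHS), i.e. RHS ⇒* ε)
FIRST(X) = { '*', 'num', ε }
FIRST(X n) = { '*', 'n', 'num' }
ε ∉ FIRST(X n), so FOLLOW(P) is not added.
PREDICT(P → X n) = { '*', 'n', 'num' }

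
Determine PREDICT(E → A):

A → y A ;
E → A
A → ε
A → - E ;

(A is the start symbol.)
{ '-', ';', 'y' }

PREDICT(E → A) = (FIRST(RHS) \ {ε}) ∪ (FOLLOW(E) if ε ∈ FIRST(RHS), i.e. RHS ⇒* ε)
FIRST(A) = { '-', 'y', ε }
FIRST(A) = { '-', 'y', ε }
ε ∈ FIRST(A) (the right-hand side is nullable), so add FOLLOW(E) = { ';' }
PREDICT(E → A) = { '-', ';', 'y' }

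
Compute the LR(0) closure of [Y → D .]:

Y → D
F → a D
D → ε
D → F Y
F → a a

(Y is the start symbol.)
To compute CLOSURE, for each item [A → α.Bβ] where B is a non-terminal, add [B → .γ] for all productions B → γ; repeat for the newly added items until nothing changes.

Start with: [Y → D .]
The dot is at the end, so nothing is added.

CLOSURE = { [Y → D .] }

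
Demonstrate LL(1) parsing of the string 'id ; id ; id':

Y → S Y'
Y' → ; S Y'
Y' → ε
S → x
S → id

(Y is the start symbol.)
LL(1) parsing maintains a stack (initially the start symbol over $) and the input. At each step: if the stack top is a terminal, match it against the current input token; if it is a non-terminal N, replace it with the RHS of M[N, lookahead] (the unique production whose predict set contains the lookahead).

Stack is shown with the top on the left.

Stack     Input           Action
--------------------------------
Y $       id ; id ; id $  output Y → S Y'
S Y' $    id ; id ; id $  output S → id
id Y' $   id ; id ; id $  match 'id'
Y' $      ; id ; id $     output Y' → ; S Y'
; S Y' $  ; id ; id $     match ';'
S Y' $    id ; id $       output S → id
id Y' $   id ; id $       match 'id'
Y' $      ; id $          output Y' → ; S Y'
; S Y' $  ; id $          match ';'
S Y' $    id $            output S → id
id Y' $   id $            match 'id'
Y' $      $               output Y' → ε
$         $               accept

The string is accepted.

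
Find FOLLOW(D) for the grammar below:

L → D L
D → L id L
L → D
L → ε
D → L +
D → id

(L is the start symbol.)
To compute FOLLOW(D), find every occurrence of D on a right-hand side N → α D β: add FIRST(β) \ {ε}, and if β is empty or nullable also add FOLLOW(N). Iterate to a fixed point.

In L → D L: D is followed by L, add FIRST(L) \ {ε} = { '+', 'id' }
  L is nullable, so also add FOLLOW(L)
In L → D: D is at the end, add FOLLOW(L)

The FOLLOW sets referred to above (computed the same way, to a fixed point):
  FOLLOW(L) = { $, '+', 'id' }

Taking the union: FOLLOW(D) = { $, '+', 'id' }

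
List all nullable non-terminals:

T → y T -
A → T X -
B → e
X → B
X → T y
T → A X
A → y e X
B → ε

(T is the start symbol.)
{ 'B', 'X' }

ε-productions: B → ε
So B is immediately nullable.
X → B: every symbol on the right is nullable, so X is nullable too.
No further non-terminal can be added: every production for the remaining non-terminals contains a terminal or a non-nullable non-terminal.
Nullable = { 'B', 'X' }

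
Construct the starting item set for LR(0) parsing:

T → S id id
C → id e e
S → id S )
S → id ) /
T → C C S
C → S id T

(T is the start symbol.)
{ [C → . S id T], [C → . id e e], [S → . id ) /], [S → . id S )], [T → . C C S], [T → . S id id], [T' → . T] }

First, augment the grammar with T' → T
I₀ = CLOSURE({ [T' → . T] }):
  [T' → . T] has the dot before T: add [T → . S id id], [T → . C C S]
  [T → . S id id] has the dot before S: add [S → . id S )], [S → . id ) /]
  [T → . C C S] has the dot before C: add [C → . id e e], [C → . S id T]
No further items can be added.

I₀ = { [C → . S id T], [C → . id e e], [S → . id ) /], [S → . id S )], [T → . C C S], [T → . S id id], [T' → . T] }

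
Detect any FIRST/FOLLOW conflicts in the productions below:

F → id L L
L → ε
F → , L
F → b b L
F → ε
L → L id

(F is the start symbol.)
A FIRST/FOLLOW conflict occurs when a non-terminal N has a nullable alternative N → β (β ⇒* ε) and another alternative N → α with FIRST(α) ∩ FOLLOW(N) ≠ ∅: on such a lookahead the parser cannot decide between expanding α and letting N vanish via β.

Nullable non-terminals: F, L.
FIRST sets used below: FIRST(L) = { 'id', ε }

F: nullable alternative(s) F → ε; FOLLOW(F) = { $ }
  F → id L L: FIRST \ {ε} = { 'id' } — disjoint from FOLLOW(F)
  F → , L: FIRST \ {ε} = { ',' } — disjoint from FOLLOW(F)
  F → b b L: FIRST \ {ε} = { 'b' } — disjoint from FOLLOW(F)
  F → ε: FIRST \ {ε} = { } — this is the only nullable alternative, skip

L: nullable alternative(s) L → ε; FOLLOW(L) = { $, 'id' }
  L → ε: FIRST \ {ε} = { } — this is the only nullable alternative, skip
  L → L id: FIRST \ {ε} = { 'id' } — overlaps FOLLOW(L) on { 'id' }: CONFLICT

So the grammar has 1 FIRST/FOLLOW conflict (marked CONFLICT above).

Answer: Yes. L → L id with FOLLOW(L) on { 'id' }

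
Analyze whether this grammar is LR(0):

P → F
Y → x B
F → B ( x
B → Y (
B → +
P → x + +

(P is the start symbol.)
No. Shift-reduce conflict between [B → + .] and [P → x + . +]

A grammar is LR(0) if no state in the canonical LR(0) collection has:
  - both a shift item (dot before a terminal) and a complete item (shift-reduce conflict), or
  - two or more complete items (reduce-reduce conflict; the accept item [P' → P .] counts as a complete item here).

Augment with P' → P and build the canonical LR(0) collection (I0 = CLOSURE({[P' → . P]}), then GOTO on every symbol after a dot until no new states appear). It has 14 states:
  I0: { [B → . +], [B → . Y (], [F → . B ( x], [P → . F], [P → . x + +], [P' → . P], [Y → . x B] }  — shift
  I1: { [B → + .] }  — reduce
  I2: { [F → B . ( x] }  — shift
  I3: { [P → F .] }  — reduce
  I4: { [P' → P .] }  — accept
  I5: { [B → Y . (] }  — shift
  I6: { [B → . +], [B → . Y (], [P → x . + +], [Y → . x B], [Y → x . B] }  — shift
  I7: { [B → + .], [P → x + . +] }  — shift, reduce
  I8: { [Y → x B .] }  — reduce
  I9: { [B → . +], [B → . Y (], [Y → . x B], [Y → x . B] }  — shift
  I10: { [P → x + + .] }  — reduce
  I11: { [B → Y ( .] }  — reduce
  I12: { [F → B ( . x] }  — shift
  I13: { [F → B ( x .] }  — reduce

Conflict in state I7:
  Shift-reduce conflict between [B → + .] and [P → x + . +]
So the grammar is NOT LR(0).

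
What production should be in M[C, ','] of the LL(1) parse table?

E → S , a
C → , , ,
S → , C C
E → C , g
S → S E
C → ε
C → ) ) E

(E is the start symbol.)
To find M[C, ','], we find productions for C where ',' is in the predict set (PREDICT(N → α) = (FIRST(α) \ {ε}) ∪ (FOLLOW(N) if α ⇒* ε)).

Relevant sets:
  FOLLOW(C) = { ')', ',' }

C → , , ,: PREDICT = { ',' }
  ',' is in predict set, so this production goes in M[C, ',']
C → ε: PREDICT = { ')', ',' }
  ',' is in predict set, so this production goes in M[C, ',']
C → ) ) E: PREDICT = { ')' }

M[C, ','] = C → , , ,, C → ε  (a multiply-defined cell — the grammar is not LL(1))

Answer: C → , , ,, C → ε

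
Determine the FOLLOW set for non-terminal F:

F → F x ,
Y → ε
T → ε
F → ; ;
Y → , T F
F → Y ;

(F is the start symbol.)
{ $, ';', 'x' }

F is the start symbol, so $ ∈ FOLLOW(F).
In F → F x ,: F is followed by x ',', add FIRST(x ',') \ {ε} = { 'x' }
In Y → , T F: F is at the end, add FOLLOW(Y)

The FOLLOW sets referred to above (computed the same way, to a fixed point):
  FOLLOW(Y) = { ';' }

Taking the union: FOLLOW(F) = { $, ';', 'x' }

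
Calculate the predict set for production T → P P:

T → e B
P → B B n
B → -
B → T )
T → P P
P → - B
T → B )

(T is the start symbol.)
PREDICT(T → P P) = (FIRST(RHS) \ {ε}) ∪ (FOLLOW(T) if ε ∈ FIRST(RHS), i.e. RHS ⇒* ε)
FIRST(P) = { '-', 'e' }
FIRST(P P) = { '-', 'e' }
ε ∉ FIRST(P P), so FOLLOW(T) is not added.
PREDICT(T → P P) = { '-', 'e' }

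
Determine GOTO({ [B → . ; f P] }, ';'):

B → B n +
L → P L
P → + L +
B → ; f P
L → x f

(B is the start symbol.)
{ [B → ; . f P] }

GOTO(I, ';') = CLOSURE({ [A → αX.β] : [A → α.Xβ] ∈ I, X = ';' })

Items with dot before ';', with the dot advanced:
  [B → . ; f P] → [B → ; . f P]
Closure adds nothing (no advanced item has the dot before a non-terminal).

GOTO = { [B → ; . f P] }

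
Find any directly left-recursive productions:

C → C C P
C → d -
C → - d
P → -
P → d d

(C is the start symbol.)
Direct left recursion occurs when N → N α for some non-terminal N (the right-hand side begins with the left-hand side itself).

C → C C P: LEFT RECURSIVE (starts with C)
C → d -: starts with d
C → - d: starts with '-'
P → -: starts with '-'
P → d d: starts with d

The grammar has direct left recursion on: C.

Answer: Yes, C is left-recursive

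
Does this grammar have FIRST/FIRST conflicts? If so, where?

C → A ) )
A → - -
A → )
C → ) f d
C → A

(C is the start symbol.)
FIRST sets of the non-terminals at (or reachable through a nullable prefix from) the front of some alternative:
  FIRST(A) = { ')', '-' }

Productions for C:
  C → A ) ): FIRST = { ')', '-' }
  C → ) f d: FIRST = { ')' }
  C → A: FIRST = { ')', '-' }
Productions for A:
  A → - -: FIRST = { '-' }
  A → ): FIRST = { ')' }

Conflict for C: C → A ) ) and C → ) f d
  Overlap: { ')' }
Conflict for C: C → A ) ) and C → A
  Overlap: { ')', '-' }
Conflict for C: C → ) f d and C → A
  Overlap: { ')' }

Answer: Yes. C → A ')' ')' / C → ')' f d on { ')' }; C → A ')' ')' / C → A on { ')', '-' }; C → ')' f d / C → A on { ')' }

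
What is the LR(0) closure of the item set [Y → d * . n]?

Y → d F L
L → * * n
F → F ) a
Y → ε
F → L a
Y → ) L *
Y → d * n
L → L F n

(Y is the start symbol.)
{ [Y → d * . n] }

To compute CLOSURE, for each item [A → α.Bβ] where B is a non-terminal, add [B → .γ] for all productions B → γ; repeat for the newly added items until nothing changes.

Start with: [Y → d * . n]
The dot precedes the terminal n, so nothing is added.

CLOSURE = { [Y → d * . n] }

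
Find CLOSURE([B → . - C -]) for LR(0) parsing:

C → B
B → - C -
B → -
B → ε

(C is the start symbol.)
{ [B → . - C -] }

To compute CLOSURE, for each item [A → α.Bβ] where B is a non-terminal, add [B → .γ] for all productions B → γ; repeat for the newly added items until nothing changes.

Start with: [B → . - C -]
The dot precedes the terminal '-', so nothing is added.

CLOSURE = { [B → . - C -] }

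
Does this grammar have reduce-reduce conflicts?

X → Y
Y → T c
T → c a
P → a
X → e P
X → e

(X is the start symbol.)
Augment with X' → X and build the canonical LR(0) collection (I0 = CLOSURE({[X' → . X]}), then GOTO on every symbol after a dot until no new states appear). It has 10 states:
  I0: { [T → . c a], [X → . Y], [X → . e P], [X → . e], [X' → . X], [Y → . T c] }  — shift
  I1: { [Y → T . c] }  — shift
  I2: { [X' → X .] }  — accept
  I3: { [X → Y .] }  — reduce
  I4: { [T → c . a] }  — shift
  I5: { [P → . a], [X → e . P], [X → e .] }  — shift, reduce
  I6: { [X → e P .] }  — reduce
  I7: { [P → a .] }  — reduce
  I8: { [T → c a .] }  — reduce
  I9: { [Y → T c .] }  — reduce

No state contains more than one complete item.

Answer: No reduce-reduce conflicts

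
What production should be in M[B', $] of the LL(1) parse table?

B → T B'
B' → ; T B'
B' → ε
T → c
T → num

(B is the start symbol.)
B' → ε

To find M[B', $], we find productions for B' where $ is in the predict set (PREDICT(N → α) = (FIRST(α) \ {ε}) ∪ (FOLLOW(N) if α ⇒* ε)).

Relevant sets:
  FOLLOW(B') = { $ }

B' → ; T B': PREDICT = { ';' }
B' → ε: PREDICT = { $ }
  $ is in predict set, so this production goes in M[B', $]

M[B', $] = B' → ε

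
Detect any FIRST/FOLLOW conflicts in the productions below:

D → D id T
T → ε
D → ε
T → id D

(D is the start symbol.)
Nullable non-terminals: D, T.
FIRST sets used below: FIRST(D) = { 'id', ε }

D: nullable alternative(s) D → ε; FOLLOW(D) = { $, 'id' }
  D → D id T: FIRST \ {ε} = { 'id' } — overlaps FOLLOW(D) on { 'id' }: CONFLICT
  D → ε: FIRST \ {ε} = { } — this is the only nullable alternative, skip

T: nullable alternative(s) T → ε; FOLLOW(T) = { $, 'id' }
  T → ε: FIRST \ {ε} = { } — this is the only nullable alternative, skip
  T → id D: FIRST \ {ε} = { 'id' } — overlaps FOLLOW(T) on { 'id' }: CONFLICT

So the grammar has 2 FIRST/FOLLOW conflicts (marked CONFLICT above).

Answer: Yes. D → D id T with FOLLOW(D) on { 'id' }; T → id D with FOLLOW(T) on { 'id' }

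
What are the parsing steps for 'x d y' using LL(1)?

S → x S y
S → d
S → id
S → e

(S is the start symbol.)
Stack is shown with the top on the left.

Stack    Input    Action
------------------------
S $      x d y $  output S → x S y
x S y $  x d y $  match 'x'
S y $    d y $    output S → d
d y $    d y $    match 'd'
y $      y $      match 'y'
$        $        accept

The string is accepted.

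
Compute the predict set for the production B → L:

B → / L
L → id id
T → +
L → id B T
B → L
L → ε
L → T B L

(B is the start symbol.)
PREDICT(B → L) = (FIRST(RHS) \ {ε}) ∪ (FOLLOW(B) if ε ∈ FIRST(RHS), i.e. RHS ⇒* ε)
FIRST(L) = { '+', 'id', ε }
FIRST(L) = { '+', 'id', ε }
ε ∈ FIRST(L) (the right-hand side is nullable), so add FOLLOW(B) = { $, '+', 'id' }
PREDICT(B → L) = { $, '+', 'id' }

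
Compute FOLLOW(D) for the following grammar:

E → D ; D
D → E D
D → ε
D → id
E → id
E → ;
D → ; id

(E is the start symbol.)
In E → D ; D: D is followed by ';' D, add FIRST(';' D) \ {ε} = { ';' }
In E → D ; D: D is at the end, add FOLLOW(E)
In D → E D: D is at the end; this adds FOLLOW(D) to itself — nothing new

The FOLLOW sets referred to above (computed the same way, to a fixed point):
  FOLLOW(E) = { $, ';', 'id' }

Taking the union: FOLLOW(D) = { $, ';', 'id' }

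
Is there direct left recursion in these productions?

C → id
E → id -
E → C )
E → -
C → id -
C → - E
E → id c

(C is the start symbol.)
No direct left recursion

Direct left recursion occurs when N → N α for some non-terminal N (the right-hand side begins with the left-hand side itself).

C → id: starts with id
E → id -: starts with id
E → C ): starts with C
E → -: starts with '-'
C → id -: starts with id
C → - E: starts with '-'
E → id c: starts with id

No direct left recursion found.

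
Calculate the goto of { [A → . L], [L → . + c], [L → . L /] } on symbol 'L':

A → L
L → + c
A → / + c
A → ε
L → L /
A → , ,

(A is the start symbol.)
{ [A → L .], [L → L . /] }

GOTO(I, 'L') = CLOSURE({ [A → αX.β] : [A → α.Xβ] ∈ I, X = 'L' })

Items with dot before 'L', with the dot advanced:
  [A → . L] → [A → L .]
  [L → . L /] → [L → L . /]
Closure adds nothing (no advanced item has the dot before a non-terminal).

GOTO = { [A → L .], [L → L . /] }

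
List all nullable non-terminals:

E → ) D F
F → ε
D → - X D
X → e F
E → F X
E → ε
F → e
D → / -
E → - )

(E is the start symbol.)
{ 'E', 'F' }

A non-terminal is nullable if it can derive ε (the empty string): either it has an ε-production, or it has a production whose right-hand side consists entirely of nullable non-terminals.

ε-productions: F → ε, E → ε
So F, E are immediately nullable.
No further non-terminal can be added: every production for the remaining non-terminals contains a terminal or a non-nullable non-terminal.
Nullable = { 'E', 'F' }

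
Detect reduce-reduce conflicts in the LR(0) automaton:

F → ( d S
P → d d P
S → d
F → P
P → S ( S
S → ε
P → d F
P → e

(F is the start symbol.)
A reduce-reduce conflict occurs when an LR(0) state has two complete items [A → α .] and [B → β .] — both call for a reduction, and with no lookahead the parser cannot choose between them.

Augment with F' → F and build the canonical LR(0) collection (I0 = CLOSURE({[F' → . F]}), then GOTO on every symbol after a dot until no new states appear). It has 15 states:
  I0: { [F → . ( d S], [F → . P], [F' → . F], [P → . S ( S], [P → . d F], [P → . d d P], [P → . e], [S → . d], [S → .] }  — shift, reduce
  I1: { [F → ( . d S] }  — shift
  I2: { [F' → F .] }  — accept
  I3: { [F → P .] }  — reduce
  I4: { [P → S . ( S] }  — shift
  I5: { [F → . ( d S], [F → . P], [P → . S ( S], [P → . d F], [P → . d d P], [P → . e], [P → d . F], [P → d . d P], [S → . d], [S → .], [S → d .] }  — shift, 2 reduces
  I6: { [P → e .] }  — reduce
  I7: { [P → d F .] }  — reduce
  I8: { [F → . ( d S], [F → . P], [P → . S ( S], [P → . d F], [P → . d d P], [P → . e], [P → d . F], [P → d . d P], [P → d d . P], [S → . d], [S → .], [S → d .] }  — shift, 2 reduces
  I9: { [F → P .], [P → d d P .] }  — 2 reduces
  I10: { [P → S ( . S], [S → . d], [S → .] }  — shift, reduce
  I11: { [P → S ( S .] }  — reduce
  I12: { [S → d .] }  — reduce
  I13: { [F → ( d . S], [S → . d], [S → .] }  — shift, reduce
  I14: { [F → ( d S .] }  — reduce

I5 contains complete items [S → .], [S → d .] — reduce-reduce conflict.
I8 contains complete items [S → .], [S → d .] — reduce-reduce conflict.
I9 contains complete items [F → P .], [P → d d P .] — reduce-reduce conflict.

Answer: Yes — I5: [S → .] vs [S → d .]; I8: [S → .] vs [S → d .]; I9: [F → P .] vs [P → d d P .]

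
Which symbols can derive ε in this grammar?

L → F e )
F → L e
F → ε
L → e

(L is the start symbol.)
{ 'F' }

A non-terminal is nullable if it can derive ε (the empty string): either it has an ε-production, or it has a production whose right-hand side consists entirely of nullable non-terminals.

ε-productions: F → ε
So F is immediately nullable.
No further non-terminal can be added: every production for the remaining non-terminals contains a terminal or a non-nullable non-terminal.
Nullable = { 'F' }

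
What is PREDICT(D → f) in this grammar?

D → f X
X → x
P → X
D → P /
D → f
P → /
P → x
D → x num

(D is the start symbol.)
{ 'f' }

PREDICT(D → f) = (FIRST(RHS) \ {ε}) ∪ (FOLLOW(D) if ε ∈ FIRST(RHS), i.e. RHS ⇒* ε)
FIRST(f) = { 'f' }
ε ∉ FIRST(f), so FOLLOW(D) is not added.
PREDICT(D → f) = { 'f' }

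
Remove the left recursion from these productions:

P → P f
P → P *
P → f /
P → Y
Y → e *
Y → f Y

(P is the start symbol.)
P is directly left-recursive. The standard transformation for
  A → A α₁ | ... | A α_m | β₁ | ... | β_n
is
  A  → β₁ A' | ... | β_n A'
  A' → α₁ A' | ... | α_m A' | ε

P → f / becomes P → f / P'
P → Y becomes P → Y P'
P → P f becomes P' → f P'
P → P * becomes P' → * P'
Add P' → ε

Productions for other non-terminals are unchanged:
  Y → e *
  Y → f Y

Resulting grammar:
P → f / P'
P → Y P'
P' → f P'
P' → * P'
P' → ε
Y → e *
Y → f Y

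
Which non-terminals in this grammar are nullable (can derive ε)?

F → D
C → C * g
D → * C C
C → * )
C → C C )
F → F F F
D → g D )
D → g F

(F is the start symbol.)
There are no ε-productions, so no non-terminal can derive ε.
No non-terminals are nullable.

Answer: None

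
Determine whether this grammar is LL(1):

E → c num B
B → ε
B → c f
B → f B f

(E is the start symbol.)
No. Predict set conflict for B: { 'f' }

A grammar is LL(1) if for each non-terminal N with multiple productions, the predict sets of those productions are pairwise disjoint, where PREDICT(N → α) = (FIRST(α) \ {ε}) ∪ (FOLLOW(N) if α ⇒* ε).

Relevant sets:
  FOLLOW(B) = { $, 'f' }

For B:
  PREDICT(B → ε) = { $, 'f' }
  PREDICT(B → c f) = { 'c' }
  PREDICT(B → f B f) = { 'f' }
E has a single production, so nothing to check there.

Conflict found: Predict set conflict for B: { 'f' }
The grammar is NOT LL(1).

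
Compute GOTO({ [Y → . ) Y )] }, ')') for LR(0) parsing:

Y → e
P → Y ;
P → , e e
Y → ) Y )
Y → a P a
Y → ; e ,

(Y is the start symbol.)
{ [Y → ) . Y )], [Y → . ) Y )], [Y → . ; e ,], [Y → . a P a], [Y → . e] }

GOTO(I, ')') = CLOSURE({ [A → αX.β] : [A → α.Xβ] ∈ I, X = ')' })

Items with dot before ')', with the dot advanced:
  [Y → . ) Y )] → [Y → ) . Y )]
Closure of the advanced items:
  [Y → ) . Y )] has the dot before Y: add [Y → . e], [Y → . ) Y )], [Y → . a P a], [Y → . ; e ,]

GOTO = { [Y → ) . Y )], [Y → . ) Y )], [Y → . ; e ,], [Y → . a P a], [Y → . e] }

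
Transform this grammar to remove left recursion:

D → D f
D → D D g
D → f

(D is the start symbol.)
D is directly left-recursive. The standard transformation for
  A → A α₁ | ... | A α_m | β₁ | ... | β_n
is
  A  → β₁ A' | ... | β_n A'
  A' → α₁ A' | ... | α_m A' | ε

D → f becomes D → f D'
D → D f becomes D' → f D'
D → D D g becomes D' → D g D'
Add D' → ε

Resulting grammar:
D → f D'
D' → f D'
D' → D g D'
D' → ε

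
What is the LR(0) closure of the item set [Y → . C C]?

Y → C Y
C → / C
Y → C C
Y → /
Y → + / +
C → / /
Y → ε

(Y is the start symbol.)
Start with: [Y → . C C]
  [Y → . C C] has the dot before C: add [C → . / C], [C → . / /]
No further items can be added.

CLOSURE = { [C → . / /], [C → . / C], [Y → . C C] }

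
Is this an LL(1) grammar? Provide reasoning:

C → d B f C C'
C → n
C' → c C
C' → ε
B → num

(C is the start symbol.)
Relevant sets:
  FOLLOW(C') = { $, 'c' }

For C:
  PREDICT(C → d B f C C') = { 'd' }
  PREDICT(C → n) = { 'n' }
For C':
  PREDICT(C' → c C) = { 'c' }
  PREDICT(C' → ε) = { $, 'c' }
B has a single production, so nothing to check there.

Conflict found: Predict set conflict for C': { 'c' }
The grammar is NOT LL(1).

Answer: No. Predict set conflict for C': { 'c' }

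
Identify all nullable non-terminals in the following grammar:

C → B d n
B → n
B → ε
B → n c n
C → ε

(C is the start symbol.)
ε-productions: B → ε, C → ε
So B, C are immediately nullable.
Every non-terminal is now nullable.
Nullable = { 'B', 'C' }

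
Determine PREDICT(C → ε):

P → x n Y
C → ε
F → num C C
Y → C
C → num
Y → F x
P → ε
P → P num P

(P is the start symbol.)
{ $, 'num', 'x' }

PREDICT(C → ε) = (FIRST(RHS) \ {ε}) ∪ (FOLLOW(C) if ε ∈ FIRST(RHS), i.e. RHS ⇒* ε)
The right-hand side is ε (FIRST(ε) = { ε }), so the predict set is FOLLOW(C) = { $, 'num', 'x' }
PREDICT(C → ε) = { $, 'num', 'x' }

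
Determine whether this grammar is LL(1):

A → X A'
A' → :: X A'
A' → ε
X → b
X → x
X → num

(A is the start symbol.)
A grammar is LL(1) if for each non-terminal N with multiple productions, the predict sets of those productions are pairwise disjoint, where PREDICT(N → α) = (FIRST(α) \ {ε}) ∪ (FOLLOW(N) if α ⇒* ε).

Relevant sets:
  FOLLOW(A') = { $ }

For A':
  PREDICT(A' → :: X A') = { '::' }
  PREDICT(A' → ε) = { $ }
For X:
  PREDICT(X → b) = { 'b' }
  PREDICT(X → x) = { 'x' }
  PREDICT(X → num) = { 'num' }
A has a single production, so nothing to check there.

All predict sets are disjoint. The grammar IS LL(1).

Answer: Yes, the grammar is LL(1).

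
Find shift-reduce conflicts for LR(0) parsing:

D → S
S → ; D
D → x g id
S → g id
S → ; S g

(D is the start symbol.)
A shift-reduce conflict occurs when an LR(0) state has both:
  - a complete (reduce) item [A → α .] (dot at the end), and
  - a shift item [B → β . c γ] (dot before a terminal).

Augment with D' → D and build the canonical LR(0) collection (I0 = CLOSURE({[D' → . D]}), then GOTO on every symbol after a dot until no new states appear). It has 12 states:
  I0: { [D → . S], [D → . x g id], [D' → . D], [S → . ; D], [S → . ; S g], [S → . g id] }  — shift
  I1: { [D → . S], [D → . x g id], [S → . ; D], [S → . ; S g], [S → . g id], [S → ; . D], [S → ; . S g] }  — shift
  I2: { [D' → D .] }  — accept
  I3: { [D → S .] }  — reduce
  I4: { [S → g . id] }  — shift
  I5: { [D → x . g id] }  — shift
  I6: { [D → x g . id] }  — shift
  I7: { [D → x g id .] }  — reduce
  I8: { [S → g id .] }  — reduce
  I9: { [S → ; D .] }  — reduce
  I10: { [D → S .], [S → ; S . g] }  — shift, reduce
  I11: { [S → ; S g .] }  — reduce

I10 contains reduce item [D → S .] and shift item [S → ; S . g] — shift-reduce conflict.

Answer: Yes — I10: [D → S .] vs [S → ; S . g]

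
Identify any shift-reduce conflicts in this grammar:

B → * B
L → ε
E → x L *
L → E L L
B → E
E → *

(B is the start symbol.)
A shift-reduce conflict occurs when an LR(0) state has both:
  - a complete (reduce) item [A → α .] (dot at the end), and
  - a shift item [B → β . c γ] (dot before a terminal).

Augment with B' → B and build the canonical LR(0) collection (I0 = CLOSURE({[B' → . B]}), then GOTO on every symbol after a dot until no new states appear). It has 12 states:
  I0: { [B → . * B], [B → . E], [B' → . B], [E → . *], [E → . x L *] }  — shift
  I1: { [B → * . B], [B → . * B], [B → . E], [E → * .], [E → . *], [E → . x L *] }  — shift, reduce
  I2: { [B' → B .] }  — accept
  I3: { [B → E .] }  — reduce
  I4: { [E → . *], [E → . x L *], [E → x . L *], [L → . E L L], [L → .] }  — shift, reduce
  I5: { [E → * .] }  — reduce
  I6: { [E → . *], [E → . x L *], [L → . E L L], [L → .], [L → E . L L] }  — shift, reduce
  I7: { [E → x L . *] }  — shift
  I8: { [E → x L * .] }  — reduce
  I9: { [E → . *], [E → . x L *], [L → . E L L], [L → .], [L → E L . L] }  — shift, reduce
  I10: { [L → E L L .] }  — reduce
  I11: { [B → * B .] }  — reduce

I1 contains reduce item [E → * .] and shift items [B → . * B], [E → . *], [E → . x L *] — shift-reduce conflict.
I4 contains reduce item [L → .] and shift items [E → . *], [E → . x L *] — shift-reduce conflict.
I6 contains reduce item [L → .] and shift items [E → . *], [E → . x L *] — shift-reduce conflict.
I9 contains reduce item [L → .] and shift items [E → . *], [E → . x L *] — shift-reduce conflict.

Answer: Yes — I1: [E → * .] vs [B → . * B]; I4: [L → .] vs [E → . *]; I6: [L → .] vs [E → . *]; I9: [L → .] vs [E → . *]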